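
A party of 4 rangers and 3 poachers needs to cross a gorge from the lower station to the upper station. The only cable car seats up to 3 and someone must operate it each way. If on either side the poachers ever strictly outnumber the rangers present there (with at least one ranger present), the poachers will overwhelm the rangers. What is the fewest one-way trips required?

Counting alone: each trip to the upper station takes at most 3 across and each return brings at least 1 back, so after t trips out (and t−1 returns) at most 3t − (t−1) of the 7 are across; that first reaches 7 at t = 3, so at least 5 crossings are needed.
The plan below uses exactly 5 crossings, so it is optimal:
1. 3 poachers → the upper station.  (the lower station: 4R 0P; the upper station: 0R 3P)
2. 1 poacher ← the lower station.  (the lower station: 4R 1P; the upper station: 0R 2P)
3. 3 rangers → the upper station.  (the lower station: 1R 1P; the upper station: 3R 2P)
4. 1 ranger ← the lower station.  (the lower station: 2R 1P; the upper station: 2R 2P)
5. 2 rangers and 1 poacher → the upper station.  (the lower station: 0R 0P; the upper station: 4R 3P)

5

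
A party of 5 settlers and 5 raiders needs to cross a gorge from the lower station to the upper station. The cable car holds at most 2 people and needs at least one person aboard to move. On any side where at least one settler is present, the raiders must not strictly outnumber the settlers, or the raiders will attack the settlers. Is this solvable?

No

Following every safe sequence of crossings from the start, the most of the 10 that can be at the upper station as the cable car arrives there on crossings 1, 3, 5, 7 is 2, 3, 4, 5 respectively; the best ever achieved is 5 of 10.
From crossing 9 on, no configuration arises that was not already reachable earlier: only 13 distinct safe configurations (who is on which side, and where the cable car is) can ever be reached, none of them has everyone across, and every continuation just revisits them. They are: 0 settlers + 0 raiders across (cable car back at the start); 0 settlers + 1 raider across (cable car there); 0 settlers + 1 raider across (cable car back at the start); 0 settlers + 2 raiders across (cable car there); 0 settlers + 2 raiders across (cable car back at the start); 0 settlers + 3 raiders across (cable car there); 0 settlers + 3 raiders across (cable car back at the start); 0 settlers + 4 raiders across (cable car there); 0 settlers + 4 raiders across (cable car back at the start); 0 settlers + 5 raiders across (cable car there); 1 settler + 1 raider across (cable car there); 1 settler + 1 raider across (cable car back at the start); 2 settlers + 2 raiders across (cable car there). So no valid plan exists.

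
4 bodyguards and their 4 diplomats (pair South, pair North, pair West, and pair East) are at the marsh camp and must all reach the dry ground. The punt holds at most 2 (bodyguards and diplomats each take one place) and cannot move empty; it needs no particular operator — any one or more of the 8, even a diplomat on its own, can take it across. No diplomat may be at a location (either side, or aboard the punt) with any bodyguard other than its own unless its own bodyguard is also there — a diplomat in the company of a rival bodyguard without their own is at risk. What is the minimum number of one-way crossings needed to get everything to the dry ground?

Following every safe sequence of crossings from the start, the most of the 8 that can be at the dry ground as the punt arrives there on crossings 1, 3, 5 is 2, 3, 4 respectively; the best ever achieved is 4 of 8.
From crossing 7 on, no configuration arises that was not already reachable earlier: only 44 distinct safe configurations (who is on which side, and where the punt is) can ever be reached, none of them has everyone across, and every continuation just revisits them. So no valid plan exists.

impossible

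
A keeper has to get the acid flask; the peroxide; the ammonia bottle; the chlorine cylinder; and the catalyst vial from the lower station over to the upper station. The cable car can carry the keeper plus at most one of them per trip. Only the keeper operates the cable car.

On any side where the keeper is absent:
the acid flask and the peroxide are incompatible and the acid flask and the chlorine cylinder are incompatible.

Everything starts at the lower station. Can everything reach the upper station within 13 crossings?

Yes — this plan uses 11 crossings (≤ 13):
1. Keeper goes to the upper station with the acid flask.  [the lower station: the ammonia bottle, the catalyst vial, the chlorine cylinder, the peroxide | the upper station: the acid flask]
2. Keeper goes back to the lower station alone.  [the lower station: the ammonia bottle, the catalyst vial, the chlorine cylinder, the peroxide | the upper station: the acid flask]
3. Keeper goes to the upper station with the peroxide.  [the lower station: the ammonia bottle, the catalyst vial, the chlorine cylinder | the upper station: the acid flask, the peroxide]
4. Keeper goes back to the lower station with the acid flask.  [the lower station: the acid flask, the ammonia bottle, the catalyst vial, the chlorine cylinder | the upper station: the peroxide]
5. Keeper goes to the upper station with the chlorine cylinder.  [the lower station: the acid flask, the ammonia bottle, the catalyst vial | the upper station: the chlorine cylinder, the peroxide]
6. Keeper goes back to the lower station alone.  [the lower station: the acid flask, the ammonia bottle, the catalyst vial | the upper station: the chlorine cylinder, the peroxide]
7. Keeper goes to the upper station with the ammonia bottle.  [the lower station: the acid flask, the catalyst vial | the upper station: the ammonia bottle, the chlorine cylinder, the peroxide]
8. Keeper goes back to the lower station alone.  [the lower station: the acid flask, the catalyst vial | the upper station: the ammonia bottle, the chlorine cylinder, the peroxide]
9. Keeper goes to the upper station with the catalyst vial.  [the lower station: the acid flask | the upper station: the ammonia bottle, the catalyst vial, the chlorine cylinder, the peroxide]
10. Keeper goes back to the lower station alone.  [the lower station: the acid flask | the upper station: the ammonia bottle, the catalyst vial, the chlorine cylinder, the peroxide]
11. Keeper goes to the upper station with the acid flask.  [the lower station: — | the upper station: the acid flask, the ammonia bottle, the catalyst vial, the chlorine cylinder, the peroxide]

Yes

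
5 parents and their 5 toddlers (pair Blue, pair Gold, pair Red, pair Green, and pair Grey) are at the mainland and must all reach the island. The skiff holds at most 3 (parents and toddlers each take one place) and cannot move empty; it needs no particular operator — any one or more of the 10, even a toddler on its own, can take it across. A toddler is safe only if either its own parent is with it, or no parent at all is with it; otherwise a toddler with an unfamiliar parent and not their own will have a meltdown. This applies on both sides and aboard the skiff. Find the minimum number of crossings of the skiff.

Counting alone: each trip to the island takes at most 3 across and each return brings at least 1 back, so after t trips out (and t−1 returns) at most 3t − (t−1) of the 10 are across; that first reaches 10 at t = 5, so at least 9 crossings are needed.
The safety rule pushes this higher. Following every safe sequence of crossings, the most of the 10 that can be at the island as the skiff arrives there on crossing 9 is 9 — never all 10.
So no plan with fewer than 11 crossings exists, and this one achieves 11:
1. parent Blue and toddler Blue cross → the island.
2. parent Blue crosses ← the mainland.
3. toddler Gold, toddler Green, and toddler Red cross → the island.
4. toddler Blue crosses ← the mainland.
5. parent Gold, parent Green, and parent Red cross → the island.
6. parent Gold and toddler Gold cross ← the mainland.
7. parent Blue, parent Gold, and parent Grey cross → the island.
8. toddler Red crosses ← the mainland.
9. toddler Blue and toddler Gold cross → the island.
10. toddler Blue crosses ← the mainland.
11. toddler Blue, toddler Grey, and toddler Red cross → the island.

11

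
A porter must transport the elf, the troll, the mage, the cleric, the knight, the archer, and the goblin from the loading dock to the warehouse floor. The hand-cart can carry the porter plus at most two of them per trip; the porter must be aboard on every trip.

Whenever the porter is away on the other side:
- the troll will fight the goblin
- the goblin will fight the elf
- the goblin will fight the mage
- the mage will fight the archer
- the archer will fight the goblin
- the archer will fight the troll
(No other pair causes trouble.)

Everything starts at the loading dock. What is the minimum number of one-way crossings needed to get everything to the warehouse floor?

Counting alone: the porter can take at most 2 across per trip to the warehouse floor, so moving all 7 needs at least 4 loaded trips out, with a return between consecutive ones — at least 7 crossings.
The safety rule pushes this higher. Following every safe sequence of crossings, the most of the 7 that can be at the warehouse floor as the hand-cart arrives there on crossings 7, 9 is 5, 6 respectively — never all 7.
So no plan with fewer than 11 crossings exists, and this one achieves 11:
1. Porter goes to the warehouse floor with the archer and the goblin.  [the loading dock: the cleric, the elf, the knight, the mage, the troll | the warehouse floor: the archer, the goblin]
2. Porter goes back to the loading dock with the archer.  [the loading dock: the archer, the cleric, the elf, the knight, the mage, the troll | the warehouse floor: the goblin]
3. Porter goes to the warehouse floor with the archer and the elf.  [the loading dock: the cleric, the knight, the mage, the troll | the warehouse floor: the archer, the elf, the goblin]
4. Porter goes back to the loading dock with the goblin.  [the loading dock: the cleric, the goblin, the knight, the mage, the troll | the warehouse floor: the archer, the elf]
5. Porter goes to the warehouse floor with the mage and the troll.  [the loading dock: the cleric, the goblin, the knight | the warehouse floor: the archer, the elf, the mage, the troll]
6. Porter goes back to the loading dock with the archer.  [the loading dock: the archer, the cleric, the goblin, the knight | the warehouse floor: the elf, the mage, the troll]
7. Porter goes to the warehouse floor with the archer and the cleric.  [the loading dock: the goblin, the knight | the warehouse floor: the archer, the cleric, the elf, the mage, the troll]
8. Porter goes back to the loading dock with the archer.  [the loading dock: the archer, the goblin, the knight | the warehouse floor: the cleric, the elf, the mage, the troll]
9. Porter goes to the warehouse floor with the archer and the knight.  [the loading dock: the goblin | the warehouse floor: the archer, the cleric, the elf, the knight, the mage, the troll]
10. Porter goes back to the loading dock with the archer.  [the loading dock: the archer, the goblin | the warehouse floor: the cleric, the elf, the knight, the mage, the troll]
11. Porter goes to the warehouse floor with the archer and the goblin.  [the loading dock: — | the warehouse floor: the archer, the cleric, the elf, the goblin, the knight, the mage, the troll]

11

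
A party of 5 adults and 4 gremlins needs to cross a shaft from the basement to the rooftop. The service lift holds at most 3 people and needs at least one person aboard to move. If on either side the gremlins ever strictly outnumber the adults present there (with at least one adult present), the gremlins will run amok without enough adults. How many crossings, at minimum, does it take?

7

Counting alone: each trip to the rooftop takes at most 3 across and each return brings at least 1 back, so after t trips out (and t−1 returns) at most 3t − (t−1) of the 9 are across; that first reaches 9 at t = 4, so at least 7 crossings are needed.
The plan below uses exactly 7 crossings, so it is optimal:
1. 3 gremlins → the rooftop.  (the basement: 5A 1G; the rooftop: 0A 3G)
2. 1 gremlin ← the basement.  (the basement: 5A 2G; the rooftop: 0A 2G)
3. 3 adults → the rooftop.  (the basement: 2A 2G; the rooftop: 3A 2G)
4. 1 adult ← the basement.  (the basement: 3A 2G; the rooftop: 2A 2G)
5. 2 adults and 1 gremlin → the rooftop.  (the basement: 1A 1G; the rooftop: 4A 3G)
6. 1 adult ← the basement.  (the basement: 2A 1G; the rooftop: 3A 3G)
7. 2 adults and 1 gremlin → the rooftop.  (the basement: 0A 0G; the rooftop: 5A 4G)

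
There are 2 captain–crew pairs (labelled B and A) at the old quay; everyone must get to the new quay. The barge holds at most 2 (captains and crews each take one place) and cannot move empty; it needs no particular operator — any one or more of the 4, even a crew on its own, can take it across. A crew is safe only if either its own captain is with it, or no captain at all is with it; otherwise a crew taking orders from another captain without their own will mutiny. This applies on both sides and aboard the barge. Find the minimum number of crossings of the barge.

Counting alone: each trip to the new quay takes at most 2 across and each return brings at least 1 back, so after t trips out (and t−1 returns) at most 2t − (t−1) of the 4 are across; that first reaches 4 at t = 3, so at least 5 crossings are needed.
The plan below uses exactly 5 crossings, so it is optimal:
1. captain B and crew B cross → the new quay.
2. captain B crosses ← the old quay.
3. captain A and captain B cross → the new quay.
4. captain A crosses ← the old quay.
5. captain A and crew A cross → the new quay.

5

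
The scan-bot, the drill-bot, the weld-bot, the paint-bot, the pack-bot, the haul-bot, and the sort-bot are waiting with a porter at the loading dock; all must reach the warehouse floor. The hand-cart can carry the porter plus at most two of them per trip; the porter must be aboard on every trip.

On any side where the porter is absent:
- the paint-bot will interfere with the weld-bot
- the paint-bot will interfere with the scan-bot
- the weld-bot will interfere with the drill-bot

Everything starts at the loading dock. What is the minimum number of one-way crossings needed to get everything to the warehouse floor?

Counting alone: the porter can take at most 2 across per trip to the warehouse floor, so moving all 7 needs at least 4 loaded trips out, with a return between consecutive ones — at least 7 crossings.
The plan below uses exactly 7 crossings, so it is optimal:
1. Porter goes to the warehouse floor with the scan-bot and the weld-bot.  [the loading dock: the drill-bot, the haul-bot, the pack-bot, the paint-bot, the sort-bot | the warehouse floor: the scan-bot, the weld-bot]
2. Porter goes back to the loading dock alone.  [the loading dock: the drill-bot, the haul-bot, the pack-bot, the paint-bot, the sort-bot | the warehouse floor: the scan-bot, the weld-bot]
3. Porter goes to the warehouse floor with the pack-bot.  [the loading dock: the drill-bot, the haul-bot, the paint-bot, the sort-bot | the warehouse floor: the pack-bot, the scan-bot, the weld-bot]
4. Porter goes back to the loading dock alone.  [the loading dock: the drill-bot, the haul-bot, the paint-bot, the sort-bot | the warehouse floor: the pack-bot, the scan-bot, the weld-bot]
5. Porter goes to the warehouse floor with the haul-bot and the sort-bot.  [the loading dock: the drill-bot, the paint-bot | the warehouse floor: the haul-bot, the pack-bot, the scan-bot, the sort-bot, the weld-bot]
6. Porter goes back to the loading dock alone.  [the loading dock: the drill-bot, the paint-bot | the warehouse floor: the haul-bot, the pack-bot, the scan-bot, the sort-bot, the weld-bot]
7. Porter goes to the warehouse floor with the drill-bot and the paint-bot.  [the loading dock: — | the warehouse floor: the drill-bot, the haul-bot, the pack-bot, the paint-bot, the scan-bot, the sort-bot, the weld-bot]

7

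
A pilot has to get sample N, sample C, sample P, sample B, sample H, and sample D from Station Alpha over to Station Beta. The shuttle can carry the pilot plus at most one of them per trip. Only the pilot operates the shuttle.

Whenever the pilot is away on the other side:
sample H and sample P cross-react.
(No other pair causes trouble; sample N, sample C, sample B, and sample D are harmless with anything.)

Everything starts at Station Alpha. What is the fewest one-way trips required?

Counting alone: the pilot can take at most 1 across per trip to Station Beta, so moving all 6 needs at least 6 loaded trips out, with a return between consecutive ones — at least 11 crossings.
The plan below uses exactly 11 crossings, so it is optimal:
1. Pilot goes to Station Beta with sample P.
2. Pilot goes back to Station Alpha alone.
3. Pilot goes to Station Beta with sample N.
4. Pilot goes back to Station Alpha alone.
5. Pilot goes to Station Beta with sample C.
6. Pilot goes back to Station Alpha alone.
7. Pilot goes to Station Beta with sample B.
8. Pilot goes back to Station Alpha alone.
9. Pilot goes to Station Beta with sample D.
10. Pilot goes back to Station Alpha alone.
11. Pilot goes to Station Beta with sample H.

11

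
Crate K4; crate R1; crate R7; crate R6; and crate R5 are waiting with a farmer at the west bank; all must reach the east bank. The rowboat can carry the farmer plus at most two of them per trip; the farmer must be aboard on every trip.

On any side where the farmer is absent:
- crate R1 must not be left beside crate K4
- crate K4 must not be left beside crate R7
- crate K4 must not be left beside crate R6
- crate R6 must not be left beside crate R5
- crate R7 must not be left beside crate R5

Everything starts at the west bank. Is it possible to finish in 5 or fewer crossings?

No

Counting alone: the farmer can take at most 2 across per trip to the east bank, so moving all 5 needs at least 3 loaded trips out, with a return between consecutive ones — at least 5 crossings.
The safety rule pushes this higher. Following every safe sequence of crossings, the most of the 5 that can be at the east bank as the rowboat arrives there on crossing 5 is 4 — never all 5.
So the move cannot be finished within 5 crossings. (The shortest complete plan takes 7:)
1. Farmer goes to the east bank with crate K4 and crate R5.
2. Farmer goes back to the west bank alone.
3. Farmer goes to the east bank with crate R1.
4. Farmer goes back to the west bank with crate K4.
5. Farmer goes to the east bank with crate R6 and crate R7.
6. Farmer goes back to the west bank with crate R5.
7. Farmer goes to the east bank with crate K4 and crate R5.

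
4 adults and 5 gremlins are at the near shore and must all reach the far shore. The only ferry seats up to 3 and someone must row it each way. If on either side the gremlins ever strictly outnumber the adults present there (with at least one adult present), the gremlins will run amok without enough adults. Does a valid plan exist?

The gremlins already outnumber the adults at the near shore before anyone moves, so the starting position itself is disallowed.

No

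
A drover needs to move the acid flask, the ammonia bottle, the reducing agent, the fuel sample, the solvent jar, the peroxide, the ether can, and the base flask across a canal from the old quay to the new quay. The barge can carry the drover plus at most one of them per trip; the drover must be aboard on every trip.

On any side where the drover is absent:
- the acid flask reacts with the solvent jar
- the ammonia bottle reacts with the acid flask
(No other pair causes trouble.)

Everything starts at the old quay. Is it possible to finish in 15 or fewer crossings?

Counting alone: the drover can take at most 1 across per trip to the new quay, so moving all 8 needs at least 8 loaded trips out, with a return between consecutive ones — at least 15 crossings.
The safety rule pushes this higher. Following every safe sequence of crossings, the most of the 8 that can be at the new quay as the barge arrives there on crossing 15 is 7 — never all 8.
So the move cannot be finished within 15 crossings. (The shortest complete plan takes 17:)
1. Drover goes to the new quay with the acid flask.  [the old quay: the ammonia bottle, the base flask, the ether can, the fuel sample, the peroxide, the reducing agent, the solvent jar | the new quay: the acid flask]
2. Drover goes back to the old quay alone.  [the old quay: the ammonia bottle, the base flask, the ether can, the fuel sample, the peroxide, the reducing agent, the solvent jar | the new quay: the acid flask]
3. Drover goes to the new quay with the ammonia bottle.  [the old quay: the base flask, the ether can, the fuel sample, the peroxide, the reducing agent, the solvent jar | the new quay: the acid flask, the ammonia bottle]
4. Drover goes back to the old quay with the acid flask.  [the old quay: the acid flask, the base flask, the ether can, the fuel sample, the peroxide, the reducing agent, the solvent jar | the new quay: the ammonia bottle]
5. Drover goes to the new quay with the solvent jar.  [the old quay: the acid flask, the base flask, the ether can, the fuel sample, the peroxide, the reducing agent | the new quay: the ammonia bottle, the solvent jar]
6. Drover goes back to the old quay alone.  [the old quay: the acid flask, the base flask, the ether can, the fuel sample, the peroxide, the reducing agent | the new quay: the ammonia bottle, the solvent jar]
7. Drover goes to the new quay with the reducing agent.  [the old quay: the acid flask, the base flask, the ether can, the fuel sample, the peroxide | the new quay: the ammonia bottle, the reducing agent, the solvent jar]
8. Drover goes back to the old quay alone.  [the old quay: the acid flask, the base flask, the ether can, the fuel sample, the peroxide | the new quay: the ammonia bottle, the reducing agent, the solvent jar]
9. Drover goes to the new quay with the fuel sample.  [the old quay: the acid flask, the base flask, the ether can, the peroxide | the new quay: the ammonia bottle, the fuel sample, the reducing agent, the solvent jar]
10. Drover goes back to the old quay alone.  [the old quay: the acid flask, the base flask, the ether can, the peroxide | the new quay: the ammonia bottle, the fuel sample, the reducing agent, the solvent jar]
11. Drover goes to the new quay with the peroxide.  [the old quay: the acid flask, the base flask, the ether can | the new quay: the ammonia bottle, the fuel sample, the peroxide, the reducing agent, the solvent jar]
12. Drover goes back to the old quay alone.  [the old quay: the acid flask, the base flask, the ether can | the new quay: the ammonia bottle, the fuel sample, the peroxide, the reducing agent, the solvent jar]
13. Drover goes to the new quay with the ether can.  [the old quay: the acid flask, the base flask | the new quay: the ammonia bottle, the ether can, the fuel sample, the peroxide, the reducing agent, the solvent jar]
14. Drover goes back to the old quay alone.  [the old quay: the acid flask, the base flask | the new quay: the ammonia bottle, the ether can, the fuel sample, the peroxide, the reducing agent, the solvent jar]
15. Drover goes to the new quay with the base flask.  [the old quay: the acid flask | the new quay: the ammonia bottle, the base flask, the ether can, the fuel sample, the peroxide, the reducing agent, the solvent jar]
16. Drover goes back to the old quay alone.  [the old quay: the acid flask | the new quay: the ammonia bottle, the base flask, the ether can, the fuel sample, the peroxide, the reducing agent, the solvent jar]
17. Drover goes to the new quay with the acid flask.  [the old quay: — | the new quay: the acid flask, the ammonia bottle, the base flask, the ether can, the fuel sample, the peroxide, the reducing agent, the solvent jar]

No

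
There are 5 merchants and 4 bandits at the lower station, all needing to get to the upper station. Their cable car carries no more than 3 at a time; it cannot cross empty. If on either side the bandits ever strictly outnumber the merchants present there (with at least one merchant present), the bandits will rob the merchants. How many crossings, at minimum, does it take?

Counting alone: each trip to the upper station takes at most 3 across and each return brings at least 1 back, so after t trips out (and t−1 returns) at most 3t − (t−1) of the 9 are across; that first reaches 9 at t = 4, so at least 7 crossings are needed.
The plan below uses exactly 7 crossings, so it is optimal:
1. 3 bandits → the upper station.  (the lower station: 5M 1B; the upper station: 0M 3B)
2. 1 bandit ← the lower station.  (the lower station: 5M 2B; the upper station: 0M 2B)
3. 3 merchants → the upper station.  (the lower station: 2M 2B; the upper station: 3M 2B)
4. 1 merchant ← the lower station.  (the lower station: 3M 2B; the upper station: 2M 2B)
5. 2 merchants and 1 bandit → the upper station.  (the lower station: 1M 1B; the upper station: 4M 3B)
6. 1 merchant ← the lower station.  (the lower station: 2M 1B; the upper station: 3M 3B)
7. 2 merchants and 1 bandit → the upper station.  (the lower station: 0M 0B; the upper station: 5M 4B)

7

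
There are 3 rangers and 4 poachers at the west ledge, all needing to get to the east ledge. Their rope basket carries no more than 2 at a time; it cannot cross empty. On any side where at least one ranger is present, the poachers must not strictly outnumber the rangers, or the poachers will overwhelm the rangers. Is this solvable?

No

The poachers already outnumber the rangers at the west ledge before anyone moves, so the starting position itself is disallowed.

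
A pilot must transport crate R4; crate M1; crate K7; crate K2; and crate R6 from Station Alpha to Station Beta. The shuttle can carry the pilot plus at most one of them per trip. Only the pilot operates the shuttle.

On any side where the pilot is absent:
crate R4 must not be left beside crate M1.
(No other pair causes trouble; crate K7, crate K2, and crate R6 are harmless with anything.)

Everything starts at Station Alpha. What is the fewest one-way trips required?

9

Counting alone: the pilot can take at most 1 across per trip to Station Beta, so moving all 5 needs at least 5 loaded trips out, with a return between consecutive ones — at least 9 crossings.
The plan below uses exactly 9 crossings, so it is optimal:
1. Pilot goes to Station Beta with crate R4.  [Station Alpha: crate K2, crate K7, crate M1, crate R6 | Station Beta: crate R4]
2. Pilot goes back to Station Alpha alone.  [Station Alpha: crate K2, crate K7, crate M1, crate R6 | Station Beta: crate R4]
3. Pilot goes to Station Beta with crate K7.  [Station Alpha: crate K2, crate M1, crate R6 | Station Beta: crate K7, crate R4]
4. Pilot goes back to Station Alpha alone.  [Station Alpha: crate K2, crate M1, crate R6 | Station Beta: crate K7, crate R4]
5. Pilot goes to Station Beta with crate K2.  [Station Alpha: crate M1, crate R6 | Station Beta: crate K2, crate K7, crate R4]
6. Pilot goes back to Station Alpha alone.  [Station Alpha: crate M1, crate R6 | Station Beta: crate K2, crate K7, crate R4]
7. Pilot goes to Station Beta with crate R6.  [Station Alpha: crate M1 | Station Beta: crate K2, crate K7, crate R4, crate R6]
8. Pilot goes back to Station Alpha alone.  [Station Alpha: crate M1 | Station Beta: crate K2, crate K7, crate R4, crate R6]
9. Pilot goes to Station Beta with crate M1.  [Station Alpha: — | Station Beta: crate K2, crate K7, crate M1, crate R4, crate R6]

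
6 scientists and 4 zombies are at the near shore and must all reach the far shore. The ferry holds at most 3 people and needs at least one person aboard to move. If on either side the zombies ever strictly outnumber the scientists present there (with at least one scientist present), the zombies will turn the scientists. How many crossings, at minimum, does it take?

Counting alone: each trip to the far shore takes at most 3 across and each return brings at least 1 back, so after t trips out (and t−1 returns) at most 3t − (t−1) of the 10 are across; that first reaches 10 at t = 5, so at least 9 crossings are needed.
The plan below uses exactly 9 crossings, so it is optimal:
1. 2 zombies → the far shore.  (the near shore: 6S 2Z; the far shore: 0S 2Z)
2. 1 zombie ← the near shore.  (the near shore: 6S 3Z; the far shore: 0S 1Z)
3. 3 zombies → the far shore.  (the near shore: 6S 0Z; the far shore: 0S 4Z)
4. 1 zombie ← the near shore.  (the near shore: 6S 1Z; the far shore: 0S 3Z)
5. 3 scientists → the far shore.  (the near shore: 3S 1Z; the far shore: 3S 3Z)
6. 1 zombie ← the near shore.  (the near shore: 3S 2Z; the far shore: 3S 2Z)
7. 1 scientist and 2 zombies → the far shore.  (the near shore: 2S 0Z; the far shore: 4S 4Z)
8. 1 zombie ← the near shore.  (the near shore: 2S 1Z; the far shore: 4S 3Z)
9. 2 scientists and 1 zombie → the far shore.  (the near shore: 0S 0Z; the far shore: 6S 4Z)

9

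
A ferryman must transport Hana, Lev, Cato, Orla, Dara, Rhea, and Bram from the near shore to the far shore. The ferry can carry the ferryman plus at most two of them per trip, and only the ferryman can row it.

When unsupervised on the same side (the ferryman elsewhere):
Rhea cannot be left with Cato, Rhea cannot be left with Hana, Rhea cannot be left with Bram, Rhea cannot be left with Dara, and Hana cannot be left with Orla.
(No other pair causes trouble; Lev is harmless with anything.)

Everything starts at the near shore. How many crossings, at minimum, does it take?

9

Counting alone: the ferryman can take at most 2 across per trip to the far shore, so moving all 7 needs at least 4 loaded trips out, with a return between consecutive ones — at least 7 crossings.
The safety rule pushes this higher. Following every safe sequence of crossings, the most of the 7 that can be at the far shore as the ferry arrives there on crossing 7 is 6 — never all 7.
So no plan with fewer than 9 crossings exists, and this one achieves 9:
1. Ferryman goes to the far shore with Hana and Rhea.
2. Ferryman goes back to the near shore with Hana.
3. Ferryman goes to the far shore with Hana and Lev.
4. Ferryman goes back to the near shore with Hana.
5. Ferryman goes to the far shore with Cato and Hana.
6. Ferryman goes back to the near shore with Rhea.
7. Ferryman goes to the far shore with Bram and Dara.
8. Ferryman goes back to the near shore alone.
9. Ferryman goes to the far shore with Orla and Rhea.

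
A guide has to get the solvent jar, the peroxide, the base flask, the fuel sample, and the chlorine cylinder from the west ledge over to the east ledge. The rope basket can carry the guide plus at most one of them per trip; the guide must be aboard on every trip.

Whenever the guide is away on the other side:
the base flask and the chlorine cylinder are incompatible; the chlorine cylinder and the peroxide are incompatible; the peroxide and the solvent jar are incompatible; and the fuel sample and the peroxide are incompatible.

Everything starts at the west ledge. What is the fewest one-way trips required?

impossible

Whatever the first load, the items left behind include a forbidden pair without the guide. No opening move is safe, so no plan exists.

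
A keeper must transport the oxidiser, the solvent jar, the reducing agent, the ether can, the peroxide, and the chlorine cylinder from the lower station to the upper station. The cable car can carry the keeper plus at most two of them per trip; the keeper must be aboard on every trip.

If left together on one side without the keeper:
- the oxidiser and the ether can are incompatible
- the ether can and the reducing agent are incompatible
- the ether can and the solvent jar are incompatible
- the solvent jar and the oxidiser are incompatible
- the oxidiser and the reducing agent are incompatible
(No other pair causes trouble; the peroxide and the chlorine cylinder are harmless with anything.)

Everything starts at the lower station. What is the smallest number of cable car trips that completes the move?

9

Counting alone: the keeper can take at most 2 across per trip to the upper station, so moving all 6 needs at least 3 loaded trips out, with a return between consecutive ones — at least 5 crossings.
The safety rule pushes this higher. Following every safe sequence of crossings, the most of the 6 that can be at the upper station as the cable car arrives there on crossings 5, 7 is 4, 5 respectively — never all 6.
So no plan with fewer than 9 crossings exists, and this one achieves 9:
1. Keeper goes to the upper station with the ether can and the oxidiser.  [the lower station: the chlorine cylinder, the peroxide, the reducing agent, the solvent jar | the upper station: the ether can, the oxidiser]
2. Keeper goes back to the lower station with the oxidiser.  [the lower station: the chlorine cylinder, the oxidiser, the peroxide, the reducing agent, the solvent jar | the upper station: the ether can]
3. Keeper goes to the upper station with the oxidiser and the peroxide.  [the lower station: the chlorine cylinder, the reducing agent, the solvent jar | the upper station: the ether can, the oxidiser, the peroxide]
4. Keeper goes back to the lower station with the oxidiser.  [the lower station: the chlorine cylinder, the oxidiser, the reducing agent, the solvent jar | the upper station: the ether can, the peroxide]
5. Keeper goes to the upper station with the chlorine cylinder and the oxidiser.  [the lower station: the reducing agent, the solvent jar | the upper station: the chlorine cylinder, the ether can, the oxidiser, the peroxide]
6. Keeper goes back to the lower station with the oxidiser.  [the lower station: the oxidiser, the reducing agent, the solvent jar | the upper station: the chlorine cylinder, the ether can, the peroxide]
7. Keeper goes to the upper station with the reducing agent and the solvent jar.  [the lower station: the oxidiser | the upper station: the chlorine cylinder, the ether can, the peroxide, the reducing agent, the solvent jar]
8. Keeper goes back to the lower station with the ether can.  [the lower station: the ether can, the oxidiser | the upper station: the chlorine cylinder, the peroxide, the reducing agent, the solvent jar]
9. Keeper goes to the upper station with the ether can and the oxidiser.  [the lower station: — | the upper station: the chlorine cylinder, the ether can, the oxidiser, the peroxide, the reducing agent, the solvent jar]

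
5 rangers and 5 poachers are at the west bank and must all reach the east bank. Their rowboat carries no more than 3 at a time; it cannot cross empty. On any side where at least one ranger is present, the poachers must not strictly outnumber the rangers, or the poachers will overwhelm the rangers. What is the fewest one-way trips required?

11

Counting alone: each trip to the east bank takes at most 3 across and each return brings at least 1 back, so after t trips out (and t−1 returns) at most 3t − (t−1) of the 10 are across; that first reaches 10 at t = 5, so at least 9 crossings are needed.
The safety rule pushes this higher. Following every safe sequence of crossings, the most of the 10 that can be at the east bank as the rowboat arrives there on crossing 9 is 9 — never all 10.
So no plan with fewer than 11 crossings exists, and this one achieves 11:
1. 2 poachers → the east bank.  (the west bank: 5R 3P; the east bank: 0R 2P)
2. 1 poacher ← the west bank.  (the west bank: 5R 4P; the east bank: 0R 1P)
3. 3 poachers → the east bank.  (the west bank: 5R 1P; the east bank: 0R 4P)
4. 1 poacher ← the west bank.  (the west bank: 5R 2P; the east bank: 0R 3P)
5. 3 rangers → the east bank.  (the west bank: 2R 2P; the east bank: 3R 3P)
6. 1 ranger and 1 poacher ← the west bank.  (the west bank: 3R 3P; the east bank: 2R 2P)
7. 3 rangers → the east bank.  (the west bank: 0R 3P; the east bank: 5R 2P)
8. 1 poacher ← the west bank.  (the west bank: 0R 4P; the east bank: 5R 1P)
9. 2 poachers → the east bank.  (the west bank: 0R 2P; the east bank: 5R 3P)
10. 1 poacher ← the west bank.  (the west bank: 0R 3P; the east bank: 5R 2P)
11. 3 poachers → the east bank.  (the west bank: 0R 0P; the east bank: 5R 5P)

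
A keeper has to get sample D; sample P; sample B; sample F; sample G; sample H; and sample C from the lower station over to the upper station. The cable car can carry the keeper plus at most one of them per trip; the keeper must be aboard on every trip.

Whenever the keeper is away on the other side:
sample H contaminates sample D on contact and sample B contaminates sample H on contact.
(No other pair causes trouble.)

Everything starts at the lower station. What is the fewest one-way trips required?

15

Counting alone: the keeper can take at most 1 across per trip to the upper station, so moving all 7 needs at least 7 loaded trips out, with a return between consecutive ones — at least 13 crossings.
The safety rule pushes this higher. Following every safe sequence of crossings, the most of the 7 that can be at the upper station as the cable car arrives there on crossing 13 is 6 — never all 7.
So no plan with fewer than 15 crossings exists, and this one achieves 15:
1. Keeper goes to the upper station with sample H.  [the lower station: sample B, sample C, sample D, sample F, sample G, sample P | the upper station: sample H]
2. Keeper goes back to the lower station alone.  [the lower station: sample B, sample C, sample D, sample F, sample G, sample P | the upper station: sample H]
3. Keeper goes to the upper station with sample D.  [the lower station: sample B, sample C, sample F, sample G, sample P | the upper station: sample D, sample H]
4. Keeper goes back to the lower station with sample H.  [the lower station: sample B, sample C, sample F, sample G, sample H, sample P | the upper station: sample D]
5. Keeper goes to the upper station with sample B.  [the lower station: sample C, sample F, sample G, sample H, sample P | the upper station: sample B, sample D]
6. Keeper goes back to the lower station alone.  [the lower station: sample C, sample F, sample G, sample H, sample P | the upper station: sample B, sample D]
7. Keeper goes to the upper station with sample P.  [the lower station: sample C, sample F, sample G, sample H | the upper station: sample B, sample D, sample P]
8. Keeper goes back to the lower station alone.  [the lower station: sample C, sample F, sample G, sample H | the upper station: sample B, sample D, sample P]
9. Keeper goes to the upper station with sample F.  [the lower station: sample C, sample G, sample H | the upper station: sample B, sample D, sample F, sample P]
10. Keeper goes back to the lower station alone.  [the lower station: sample C, sample G, sample H | the upper station: sample B, sample D, sample F, sample P]
11. Keeper goes to the upper station with sample G.  [the lower station: sample C, sample H | the upper station: sample B, sample D, sample F, sample G, sample P]
12. Keeper goes back to the lower station alone.  [the lower station: sample C, sample H | the upper station: sample B, sample D, sample F, sample G, sample P]
13. Keeper goes to the upper station with sample C.  [the lower station: sample H | the upper station: sample B, sample C, sample D, sample F, sample G, sample P]
14. Keeper goes back to the lower station alone.  [the lower station: sample H | the upper station: sample B, sample C, sample D, sample F, sample G, sample P]
15. Keeper goes to the upper station with sample H.  [the lower station: — | the upper station: sample B, sample C, sample D, sample F, sample G, sample H, sample P]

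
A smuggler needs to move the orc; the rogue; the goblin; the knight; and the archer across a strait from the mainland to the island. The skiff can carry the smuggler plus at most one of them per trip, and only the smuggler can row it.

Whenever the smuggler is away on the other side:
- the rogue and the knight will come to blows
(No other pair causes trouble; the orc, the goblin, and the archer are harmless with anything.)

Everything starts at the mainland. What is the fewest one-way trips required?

9

Counting alone: the smuggler can take at most 1 across per trip to the island, so moving all 5 needs at least 5 loaded trips out, with a return between consecutive ones — at least 9 crossings.
The plan below uses exactly 9 crossings, so it is optimal:
1. Smuggler goes to the island with the rogue.  [the mainland: the archer, the goblin, the knight, the orc | the island: the rogue]
2. Smuggler goes back to the mainland alone.  [the mainland: the archer, the goblin, the knight, the orc | the island: the rogue]
3. Smuggler goes to the island with the orc.  [the mainland: the archer, the goblin, the knight | the island: the orc, the rogue]
4. Smuggler goes back to the mainland alone.  [the mainland: the archer, the goblin, the knight | the island: the orc, the rogue]
5. Smuggler goes to the island with the goblin.  [the mainland: the archer, the knight | the island: the goblin, the orc, the rogue]
6. Smuggler goes back to the mainland alone.  [the mainland: the archer, the knight | the island: the goblin, the orc, the rogue]
7. Smuggler goes to the island with the archer.  [the mainland: the knight | the island: the archer, the goblin, the orc, the rogue]
8. Smuggler goes back to the mainland alone.  [the mainland: the knight | the island: the archer, the goblin, the orc, the rogue]
9. Smuggler goes to the island with the knight.  [the mainland: — | the island: the archer, the goblin, the knight, the orc, the rogue]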